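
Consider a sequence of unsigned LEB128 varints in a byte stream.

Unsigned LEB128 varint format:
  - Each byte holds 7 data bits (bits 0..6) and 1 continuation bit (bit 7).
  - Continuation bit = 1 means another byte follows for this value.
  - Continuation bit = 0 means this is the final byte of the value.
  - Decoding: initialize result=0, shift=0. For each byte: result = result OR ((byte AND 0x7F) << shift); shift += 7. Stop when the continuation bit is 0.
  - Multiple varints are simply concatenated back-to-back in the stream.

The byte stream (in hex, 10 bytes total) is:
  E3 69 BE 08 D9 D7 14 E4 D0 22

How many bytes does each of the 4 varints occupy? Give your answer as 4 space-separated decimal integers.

Answer: 2 2 3 3

Derivation:
  byte[0]=0xE3 cont=1 payload=0x63=99: acc |= 99<<0 -> acc=99 shift=7
  byte[1]=0x69 cont=0 payload=0x69=105: acc |= 105<<7 -> acc=13539 shift=14 [end]
Varint 1: bytes[0:2] = E3 69 -> value 13539 (2 byte(s))
  byte[2]=0xBE cont=1 payload=0x3E=62: acc |= 62<<0 -> acc=62 shift=7
  byte[3]=0x08 cont=0 payload=0x08=8: acc |= 8<<7 -> acc=1086 shift=14 [end]
Varint 2: bytes[2:4] = BE 08 -> value 1086 (2 byte(s))
  byte[4]=0xD9 cont=1 payload=0x59=89: acc |= 89<<0 -> acc=89 shift=7
  byte[5]=0xD7 cont=1 payload=0x57=87: acc |= 87<<7 -> acc=11225 shift=14
  byte[6]=0x14 cont=0 payload=0x14=20: acc |= 20<<14 -> acc=338905 shift=21 [end]
Varint 3: bytes[4:7] = D9 D7 14 -> value 338905 (3 byte(s))
  byte[7]=0xE4 cont=1 payload=0x64=100: acc |= 100<<0 -> acc=100 shift=7
  byte[8]=0xD0 cont=1 payload=0x50=80: acc |= 80<<7 -> acc=10340 shift=14
  byte[9]=0x22 cont=0 payload=0x22=34: acc |= 34<<14 -> acc=567396 shift=21 [end]
Varint 4: bytes[7:10] = E4 D0 22 -> value 567396 (3 byte(s))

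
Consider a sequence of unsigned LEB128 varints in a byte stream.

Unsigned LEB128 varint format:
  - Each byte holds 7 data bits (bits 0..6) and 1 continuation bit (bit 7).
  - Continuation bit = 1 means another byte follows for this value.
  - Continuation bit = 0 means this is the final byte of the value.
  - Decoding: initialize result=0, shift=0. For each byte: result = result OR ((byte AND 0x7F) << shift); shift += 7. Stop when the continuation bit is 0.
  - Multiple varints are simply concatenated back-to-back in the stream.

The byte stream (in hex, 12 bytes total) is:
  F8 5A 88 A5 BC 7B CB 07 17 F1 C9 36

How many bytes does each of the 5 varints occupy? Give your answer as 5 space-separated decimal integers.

  byte[0]=0xF8 cont=1 payload=0x78=120: acc |= 120<<0 -> acc=120 shift=7
  byte[1]=0x5A cont=0 payload=0x5A=90: acc |= 90<<7 -> acc=11640 shift=14 [end]
Varint 1: bytes[0:2] = F8 5A -> value 11640 (2 byte(s))
  byte[2]=0x88 cont=1 payload=0x08=8: acc |= 8<<0 -> acc=8 shift=7
  byte[3]=0xA5 cont=1 payload=0x25=37: acc |= 37<<7 -> acc=4744 shift=14
  byte[4]=0xBC cont=1 payload=0x3C=60: acc |= 60<<14 -> acc=987784 shift=21
  byte[5]=0x7B cont=0 payload=0x7B=123: acc |= 123<<21 -> acc=258937480 shift=28 [end]
Varint 2: bytes[2:6] = 88 A5 BC 7B -> value 258937480 (4 byte(s))
  byte[6]=0xCB cont=1 payload=0x4B=75: acc |= 75<<0 -> acc=75 shift=7
  byte[7]=0x07 cont=0 payload=0x07=7: acc |= 7<<7 -> acc=971 shift=14 [end]
Varint 3: bytes[6:8] = CB 07 -> value 971 (2 byte(s))
  byte[8]=0x17 cont=0 payload=0x17=23: acc |= 23<<0 -> acc=23 shift=7 [end]
Varint 4: bytes[8:9] = 17 -> value 23 (1 byte(s))
  byte[9]=0xF1 cont=1 payload=0x71=113: acc |= 113<<0 -> acc=113 shift=7
  byte[10]=0xC9 cont=1 payload=0x49=73: acc |= 73<<7 -> acc=9457 shift=14
  byte[11]=0x36 cont=0 payload=0x36=54: acc |= 54<<14 -> acc=894193 shift=21 [end]
Varint 5: bytes[9:12] = F1 C9 36 -> value 894193 (3 byte(s))

Answer: 2 4 2 1 3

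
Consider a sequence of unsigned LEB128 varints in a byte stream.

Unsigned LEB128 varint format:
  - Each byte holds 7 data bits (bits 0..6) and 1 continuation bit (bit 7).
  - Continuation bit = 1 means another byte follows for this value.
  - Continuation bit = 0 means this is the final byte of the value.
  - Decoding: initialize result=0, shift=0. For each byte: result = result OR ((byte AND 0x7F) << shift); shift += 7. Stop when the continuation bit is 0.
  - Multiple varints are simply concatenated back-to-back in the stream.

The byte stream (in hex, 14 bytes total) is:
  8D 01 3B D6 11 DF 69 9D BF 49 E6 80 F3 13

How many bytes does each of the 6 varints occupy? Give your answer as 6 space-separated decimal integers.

Answer: 2 1 2 2 3 4

Derivation:
  byte[0]=0x8D cont=1 payload=0x0D=13: acc |= 13<<0 -> acc=13 shift=7
  byte[1]=0x01 cont=0 payload=0x01=1: acc |= 1<<7 -> acc=141 shift=14 [end]
Varint 1: bytes[0:2] = 8D 01 -> value 141 (2 byte(s))
  byte[2]=0x3B cont=0 payload=0x3B=59: acc |= 59<<0 -> acc=59 shift=7 [end]
Varint 2: bytes[2:3] = 3B -> value 59 (1 byte(s))
  byte[3]=0xD6 cont=1 payload=0x56=86: acc |= 86<<0 -> acc=86 shift=7
  byte[4]=0x11 cont=0 payload=0x11=17: acc |= 17<<7 -> acc=2262 shift=14 [end]
Varint 3: bytes[3:5] = D6 11 -> value 2262 (2 byte(s))
  byte[5]=0xDF cont=1 payload=0x5F=95: acc |= 95<<0 -> acc=95 shift=7
  byte[6]=0x69 cont=0 payload=0x69=105: acc |= 105<<7 -> acc=13535 shift=14 [end]
Varint 4: bytes[5:7] = DF 69 -> value 13535 (2 byte(s))
  byte[7]=0x9D cont=1 payload=0x1D=29: acc |= 29<<0 -> acc=29 shift=7
  byte[8]=0xBF cont=1 payload=0x3F=63: acc |= 63<<7 -> acc=8093 shift=14
  byte[9]=0x49 cont=0 payload=0x49=73: acc |= 73<<14 -> acc=1204125 shift=21 [end]
Varint 5: bytes[7:10] = 9D BF 49 -> value 1204125 (3 byte(s))
  byte[10]=0xE6 cont=1 payload=0x66=102: acc |= 102<<0 -> acc=102 shift=7
  byte[11]=0x80 cont=1 payload=0x00=0: acc |= 0<<7 -> acc=102 shift=14
  byte[12]=0xF3 cont=1 payload=0x73=115: acc |= 115<<14 -> acc=1884262 shift=21
  byte[13]=0x13 cont=0 payload=0x13=19: acc |= 19<<21 -> acc=41730150 shift=28 [end]
Varint 6: bytes[10:14] = E6 80 F3 13 -> value 41730150 (4 byte(s))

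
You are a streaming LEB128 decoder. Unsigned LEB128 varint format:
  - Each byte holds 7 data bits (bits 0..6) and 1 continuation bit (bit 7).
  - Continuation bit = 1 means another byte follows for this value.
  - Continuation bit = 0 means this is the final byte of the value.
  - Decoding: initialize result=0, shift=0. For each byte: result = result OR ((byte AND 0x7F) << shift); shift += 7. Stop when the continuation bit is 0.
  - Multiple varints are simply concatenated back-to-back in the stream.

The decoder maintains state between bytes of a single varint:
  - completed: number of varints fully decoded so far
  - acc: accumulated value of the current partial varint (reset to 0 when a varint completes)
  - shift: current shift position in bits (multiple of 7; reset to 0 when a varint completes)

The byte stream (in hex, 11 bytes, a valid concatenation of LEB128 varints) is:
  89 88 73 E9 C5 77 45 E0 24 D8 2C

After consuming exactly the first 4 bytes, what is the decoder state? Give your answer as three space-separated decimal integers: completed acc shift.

Answer: 1 105 7

Derivation:
byte[0]=0x89 cont=1 payload=0x09: acc |= 9<<0 -> completed=0 acc=9 shift=7
byte[1]=0x88 cont=1 payload=0x08: acc |= 8<<7 -> completed=0 acc=1033 shift=14
byte[2]=0x73 cont=0 payload=0x73: varint #1 complete (value=1885193); reset -> completed=1 acc=0 shift=0
byte[3]=0xE9 cont=1 payload=0x69: acc |= 105<<0 -> completed=1 acc=105 shift=7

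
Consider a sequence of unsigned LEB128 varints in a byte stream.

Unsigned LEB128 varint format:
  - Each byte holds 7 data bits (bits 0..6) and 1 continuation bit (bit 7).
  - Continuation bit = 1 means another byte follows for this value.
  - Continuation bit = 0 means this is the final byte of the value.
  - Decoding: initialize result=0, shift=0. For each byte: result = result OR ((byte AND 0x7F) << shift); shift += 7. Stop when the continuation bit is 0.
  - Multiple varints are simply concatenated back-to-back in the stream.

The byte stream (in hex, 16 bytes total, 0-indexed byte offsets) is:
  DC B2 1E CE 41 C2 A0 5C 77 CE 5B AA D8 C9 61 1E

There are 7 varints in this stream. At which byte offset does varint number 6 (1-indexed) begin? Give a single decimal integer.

Answer: 11

Derivation:
  byte[0]=0xDC cont=1 payload=0x5C=92: acc |= 92<<0 -> acc=92 shift=7
  byte[1]=0xB2 cont=1 payload=0x32=50: acc |= 50<<7 -> acc=6492 shift=14
  byte[2]=0x1E cont=0 payload=0x1E=30: acc |= 30<<14 -> acc=498012 shift=21 [end]
Varint 1: bytes[0:3] = DC B2 1E -> value 498012 (3 byte(s))
  byte[3]=0xCE cont=1 payload=0x4E=78: acc |= 78<<0 -> acc=78 shift=7
  byte[4]=0x41 cont=0 payload=0x41=65: acc |= 65<<7 -> acc=8398 shift=14 [end]
Varint 2: bytes[3:5] = CE 41 -> value 8398 (2 byte(s))
  byte[5]=0xC2 cont=1 payload=0x42=66: acc |= 66<<0 -> acc=66 shift=7
  byte[6]=0xA0 cont=1 payload=0x20=32: acc |= 32<<7 -> acc=4162 shift=14
  byte[7]=0x5C cont=0 payload=0x5C=92: acc |= 92<<14 -> acc=1511490 shift=21 [end]
Varint 3: bytes[5:8] = C2 A0 5C -> value 1511490 (3 byte(s))
  byte[8]=0x77 cont=0 payload=0x77=119: acc |= 119<<0 -> acc=119 shift=7 [end]
Varint 4: bytes[8:9] = 77 -> value 119 (1 byte(s))
  byte[9]=0xCE cont=1 payload=0x4E=78: acc |= 78<<0 -> acc=78 shift=7
  byte[10]=0x5B cont=0 payload=0x5B=91: acc |= 91<<7 -> acc=11726 shift=14 [end]
Varint 5: bytes[9:11] = CE 5B -> value 11726 (2 byte(s))
  byte[11]=0xAA cont=1 payload=0x2A=42: acc |= 42<<0 -> acc=42 shift=7
  byte[12]=0xD8 cont=1 payload=0x58=88: acc |= 88<<7 -> acc=11306 shift=14
  byte[13]=0xC9 cont=1 payload=0x49=73: acc |= 73<<14 -> acc=1207338 shift=21
  byte[14]=0x61 cont=0 payload=0x61=97: acc |= 97<<21 -> acc=204631082 shift=28 [end]
Varint 6: bytes[11:15] = AA D8 C9 61 -> value 204631082 (4 byte(s))
  byte[15]=0x1E cont=0 payload=0x1E=30: acc |= 30<<0 -> acc=30 shift=7 [end]
Varint 7: bytes[15:16] = 1E -> value 30 (1 byte(s))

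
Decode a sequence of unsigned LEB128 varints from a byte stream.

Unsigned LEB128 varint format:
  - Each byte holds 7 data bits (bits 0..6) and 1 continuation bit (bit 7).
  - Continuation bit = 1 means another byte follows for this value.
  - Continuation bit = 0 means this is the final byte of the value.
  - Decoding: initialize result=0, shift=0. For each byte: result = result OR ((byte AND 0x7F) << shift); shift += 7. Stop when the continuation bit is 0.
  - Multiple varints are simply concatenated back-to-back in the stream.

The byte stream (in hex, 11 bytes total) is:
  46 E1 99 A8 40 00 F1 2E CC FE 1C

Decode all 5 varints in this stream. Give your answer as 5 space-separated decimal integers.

Answer: 70 134876385 0 6001 474956

Derivation:
  byte[0]=0x46 cont=0 payload=0x46=70: acc |= 70<<0 -> acc=70 shift=7 [end]
Varint 1: bytes[0:1] = 46 -> value 70 (1 byte(s))
  byte[1]=0xE1 cont=1 payload=0x61=97: acc |= 97<<0 -> acc=97 shift=7
  byte[2]=0x99 cont=1 payload=0x19=25: acc |= 25<<7 -> acc=3297 shift=14
  byte[3]=0xA8 cont=1 payload=0x28=40: acc |= 40<<14 -> acc=658657 shift=21
  byte[4]=0x40 cont=0 payload=0x40=64: acc |= 64<<21 -> acc=134876385 shift=28 [end]
Varint 2: bytes[1:5] = E1 99 A8 40 -> value 134876385 (4 byte(s))
  byte[5]=0x00 cont=0 payload=0x00=0: acc |= 0<<0 -> acc=0 shift=7 [end]
Varint 3: bytes[5:6] = 00 -> value 0 (1 byte(s))
  byte[6]=0xF1 cont=1 payload=0x71=113: acc |= 113<<0 -> acc=113 shift=7
  byte[7]=0x2E cont=0 payload=0x2E=46: acc |= 46<<7 -> acc=6001 shift=14 [end]
Varint 4: bytes[6:8] = F1 2E -> value 6001 (2 byte(s))
  byte[8]=0xCC cont=1 payload=0x4C=76: acc |= 76<<0 -> acc=76 shift=7
  byte[9]=0xFE cont=1 payload=0x7E=126: acc |= 126<<7 -> acc=16204 shift=14
  byte[10]=0x1C cont=0 payload=0x1C=28: acc |= 28<<14 -> acc=474956 shift=21 [end]
Varint 5: bytes[8:11] = CC FE 1C -> value 474956 (3 byte(s))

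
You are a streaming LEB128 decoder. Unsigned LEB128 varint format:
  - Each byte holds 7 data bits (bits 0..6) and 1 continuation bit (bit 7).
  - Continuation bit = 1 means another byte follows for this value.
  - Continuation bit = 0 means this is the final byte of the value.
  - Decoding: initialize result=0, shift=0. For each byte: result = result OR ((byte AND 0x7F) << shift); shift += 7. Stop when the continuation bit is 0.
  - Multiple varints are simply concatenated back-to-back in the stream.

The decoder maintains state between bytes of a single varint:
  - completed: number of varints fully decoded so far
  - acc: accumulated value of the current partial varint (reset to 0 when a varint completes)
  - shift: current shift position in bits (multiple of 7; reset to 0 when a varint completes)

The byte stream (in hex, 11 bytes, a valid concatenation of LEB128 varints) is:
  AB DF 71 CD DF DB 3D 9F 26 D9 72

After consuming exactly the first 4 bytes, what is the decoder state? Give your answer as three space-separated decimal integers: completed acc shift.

byte[0]=0xAB cont=1 payload=0x2B: acc |= 43<<0 -> completed=0 acc=43 shift=7
byte[1]=0xDF cont=1 payload=0x5F: acc |= 95<<7 -> completed=0 acc=12203 shift=14
byte[2]=0x71 cont=0 payload=0x71: varint #1 complete (value=1863595); reset -> completed=1 acc=0 shift=0
byte[3]=0xCD cont=1 payload=0x4D: acc |= 77<<0 -> completed=1 acc=77 shift=7

Answer: 1 77 7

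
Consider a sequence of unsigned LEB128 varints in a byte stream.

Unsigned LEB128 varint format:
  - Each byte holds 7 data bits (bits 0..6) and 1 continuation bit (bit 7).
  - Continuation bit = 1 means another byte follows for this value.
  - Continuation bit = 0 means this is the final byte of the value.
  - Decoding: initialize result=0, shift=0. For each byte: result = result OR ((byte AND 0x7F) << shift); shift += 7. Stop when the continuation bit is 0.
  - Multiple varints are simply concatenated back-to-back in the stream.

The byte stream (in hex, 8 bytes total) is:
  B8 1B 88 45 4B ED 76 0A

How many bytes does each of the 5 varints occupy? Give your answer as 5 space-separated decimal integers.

  byte[0]=0xB8 cont=1 payload=0x38=56: acc |= 56<<0 -> acc=56 shift=7
  byte[1]=0x1B cont=0 payload=0x1B=27: acc |= 27<<7 -> acc=3512 shift=14 [end]
Varint 1: bytes[0:2] = B8 1B -> value 3512 (2 byte(s))
  byte[2]=0x88 cont=1 payload=0x08=8: acc |= 8<<0 -> acc=8 shift=7
  byte[3]=0x45 cont=0 payload=0x45=69: acc |= 69<<7 -> acc=8840 shift=14 [end]
Varint 2: bytes[2:4] = 88 45 -> value 8840 (2 byte(s))
  byte[4]=0x4B cont=0 payload=0x4B=75: acc |= 75<<0 -> acc=75 shift=7 [end]
Varint 3: bytes[4:5] = 4B -> value 75 (1 byte(s))
  byte[5]=0xED cont=1 payload=0x6D=109: acc |= 109<<0 -> acc=109 shift=7
  byte[6]=0x76 cont=0 payload=0x76=118: acc |= 118<<7 -> acc=15213 shift=14 [end]
Varint 4: bytes[5:7] = ED 76 -> value 15213 (2 byte(s))
  byte[7]=0x0A cont=0 payload=0x0A=10: acc |= 10<<0 -> acc=10 shift=7 [end]
Varint 5: bytes[7:8] = 0A -> value 10 (1 byte(s))

Answer: 2 2 1 2 1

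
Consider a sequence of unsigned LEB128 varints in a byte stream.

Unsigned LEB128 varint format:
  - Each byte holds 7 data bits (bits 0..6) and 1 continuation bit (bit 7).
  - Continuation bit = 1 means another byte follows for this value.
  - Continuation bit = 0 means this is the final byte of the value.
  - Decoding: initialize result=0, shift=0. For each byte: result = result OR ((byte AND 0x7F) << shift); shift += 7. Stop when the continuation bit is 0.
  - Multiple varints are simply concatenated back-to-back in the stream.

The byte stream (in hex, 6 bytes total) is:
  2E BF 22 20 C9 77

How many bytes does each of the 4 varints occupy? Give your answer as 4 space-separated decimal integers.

  byte[0]=0x2E cont=0 payload=0x2E=46: acc |= 46<<0 -> acc=46 shift=7 [end]
Varint 1: bytes[0:1] = 2E -> value 46 (1 byte(s))
  byte[1]=0xBF cont=1 payload=0x3F=63: acc |= 63<<0 -> acc=63 shift=7
  byte[2]=0x22 cont=0 payload=0x22=34: acc |= 34<<7 -> acc=4415 shift=14 [end]
Varint 2: bytes[1:3] = BF 22 -> value 4415 (2 byte(s))
  byte[3]=0x20 cont=0 payload=0x20=32: acc |= 32<<0 -> acc=32 shift=7 [end]
Varint 3: bytes[3:4] = 20 -> value 32 (1 byte(s))
  byte[4]=0xC9 cont=1 payload=0x49=73: acc |= 73<<0 -> acc=73 shift=7
  byte[5]=0x77 cont=0 payload=0x77=119: acc |= 119<<7 -> acc=15305 shift=14 [end]
Varint 4: bytes[4:6] = C9 77 -> value 15305 (2 byte(s))

Answer: 1 2 1 2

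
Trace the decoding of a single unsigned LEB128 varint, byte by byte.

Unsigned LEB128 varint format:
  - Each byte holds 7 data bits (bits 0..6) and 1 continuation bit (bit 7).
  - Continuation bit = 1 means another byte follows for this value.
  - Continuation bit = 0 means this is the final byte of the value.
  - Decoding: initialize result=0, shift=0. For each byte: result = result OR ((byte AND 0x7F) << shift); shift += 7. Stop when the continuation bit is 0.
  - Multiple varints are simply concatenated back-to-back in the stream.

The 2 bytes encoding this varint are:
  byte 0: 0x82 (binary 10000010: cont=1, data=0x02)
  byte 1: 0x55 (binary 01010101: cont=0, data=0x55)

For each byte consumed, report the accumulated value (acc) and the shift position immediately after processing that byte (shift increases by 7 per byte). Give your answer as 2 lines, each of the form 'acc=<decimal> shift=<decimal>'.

byte 0=0x82: payload=0x02=2, contrib = 2<<0 = 2; acc -> 2, shift -> 7
byte 1=0x55: payload=0x55=85, contrib = 85<<7 = 10880; acc -> 10882, shift -> 14

Answer: acc=2 shift=7
acc=10882 shift=14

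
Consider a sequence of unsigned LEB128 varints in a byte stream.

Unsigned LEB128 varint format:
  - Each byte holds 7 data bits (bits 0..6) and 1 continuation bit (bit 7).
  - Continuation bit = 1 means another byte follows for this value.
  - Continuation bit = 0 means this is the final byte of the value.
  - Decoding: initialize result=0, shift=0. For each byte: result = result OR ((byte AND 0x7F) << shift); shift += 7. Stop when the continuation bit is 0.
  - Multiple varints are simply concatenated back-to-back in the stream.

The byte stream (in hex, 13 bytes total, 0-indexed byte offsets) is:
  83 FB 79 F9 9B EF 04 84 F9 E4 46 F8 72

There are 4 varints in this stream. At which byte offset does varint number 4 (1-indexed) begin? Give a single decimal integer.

  byte[0]=0x83 cont=1 payload=0x03=3: acc |= 3<<0 -> acc=3 shift=7
  byte[1]=0xFB cont=1 payload=0x7B=123: acc |= 123<<7 -> acc=15747 shift=14
  byte[2]=0x79 cont=0 payload=0x79=121: acc |= 121<<14 -> acc=1998211 shift=21 [end]
Varint 1: bytes[0:3] = 83 FB 79 -> value 1998211 (3 byte(s))
  byte[3]=0xF9 cont=1 payload=0x79=121: acc |= 121<<0 -> acc=121 shift=7
  byte[4]=0x9B cont=1 payload=0x1B=27: acc |= 27<<7 -> acc=3577 shift=14
  byte[5]=0xEF cont=1 payload=0x6F=111: acc |= 111<<14 -> acc=1822201 shift=21
  byte[6]=0x04 cont=0 payload=0x04=4: acc |= 4<<21 -> acc=10210809 shift=28 [end]
Varint 2: bytes[3:7] = F9 9B EF 04 -> value 10210809 (4 byte(s))
  byte[7]=0x84 cont=1 payload=0x04=4: acc |= 4<<0 -> acc=4 shift=7
  byte[8]=0xF9 cont=1 payload=0x79=121: acc |= 121<<7 -> acc=15492 shift=14
  byte[9]=0xE4 cont=1 payload=0x64=100: acc |= 100<<14 -> acc=1653892 shift=21
  byte[10]=0x46 cont=0 payload=0x46=70: acc |= 70<<21 -> acc=148454532 shift=28 [end]
Varint 3: bytes[7:11] = 84 F9 E4 46 -> value 148454532 (4 byte(s))
  byte[11]=0xF8 cont=1 payload=0x78=120: acc |= 120<<0 -> acc=120 shift=7
  byte[12]=0x72 cont=0 payload=0x72=114: acc |= 114<<7 -> acc=14712 shift=14 [end]
Varint 4: bytes[11:13] = F8 72 -> value 14712 (2 byte(s))

Answer: 11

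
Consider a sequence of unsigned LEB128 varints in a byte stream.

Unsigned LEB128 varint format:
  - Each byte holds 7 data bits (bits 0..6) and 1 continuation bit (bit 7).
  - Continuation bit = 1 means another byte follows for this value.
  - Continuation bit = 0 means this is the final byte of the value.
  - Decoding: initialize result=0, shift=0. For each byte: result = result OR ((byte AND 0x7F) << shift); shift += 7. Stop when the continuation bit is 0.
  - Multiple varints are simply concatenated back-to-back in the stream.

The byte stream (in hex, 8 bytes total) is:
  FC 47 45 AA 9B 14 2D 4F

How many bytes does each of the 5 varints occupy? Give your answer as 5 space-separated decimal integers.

Answer: 2 1 3 1 1

Derivation:
  byte[0]=0xFC cont=1 payload=0x7C=124: acc |= 124<<0 -> acc=124 shift=7
  byte[1]=0x47 cont=0 payload=0x47=71: acc |= 71<<7 -> acc=9212 shift=14 [end]
Varint 1: bytes[0:2] = FC 47 -> value 9212 (2 byte(s))
  byte[2]=0x45 cont=0 payload=0x45=69: acc |= 69<<0 -> acc=69 shift=7 [end]
Varint 2: bytes[2:3] = 45 -> value 69 (1 byte(s))
  byte[3]=0xAA cont=1 payload=0x2A=42: acc |= 42<<0 -> acc=42 shift=7
  byte[4]=0x9B cont=1 payload=0x1B=27: acc |= 27<<7 -> acc=3498 shift=14
  byte[5]=0x14 cont=0 payload=0x14=20: acc |= 20<<14 -> acc=331178 shift=21 [end]
Varint 3: bytes[3:6] = AA 9B 14 -> value 331178 (3 byte(s))
  byte[6]=0x2D cont=0 payload=0x2D=45: acc |= 45<<0 -> acc=45 shift=7 [end]
Varint 4: bytes[6:7] = 2D -> value 45 (1 byte(s))
  byte[7]=0x4F cont=0 payload=0x4F=79: acc |= 79<<0 -> acc=79 shift=7 [end]
Varint 5: bytes[7:8] = 4F -> value 79 (1 byte(s))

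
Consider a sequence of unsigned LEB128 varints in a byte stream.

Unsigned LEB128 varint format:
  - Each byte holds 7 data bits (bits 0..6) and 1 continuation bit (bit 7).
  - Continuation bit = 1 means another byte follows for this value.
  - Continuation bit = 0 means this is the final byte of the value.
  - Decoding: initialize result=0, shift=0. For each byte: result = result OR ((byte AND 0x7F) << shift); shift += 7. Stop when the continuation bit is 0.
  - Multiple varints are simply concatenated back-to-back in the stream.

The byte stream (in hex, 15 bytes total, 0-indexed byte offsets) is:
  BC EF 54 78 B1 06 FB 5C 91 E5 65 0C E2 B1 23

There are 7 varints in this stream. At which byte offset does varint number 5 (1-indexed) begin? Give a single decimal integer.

Answer: 8

Derivation:
  byte[0]=0xBC cont=1 payload=0x3C=60: acc |= 60<<0 -> acc=60 shift=7
  byte[1]=0xEF cont=1 payload=0x6F=111: acc |= 111<<7 -> acc=14268 shift=14
  byte[2]=0x54 cont=0 payload=0x54=84: acc |= 84<<14 -> acc=1390524 shift=21 [end]
Varint 1: bytes[0:3] = BC EF 54 -> value 1390524 (3 byte(s))
  byte[3]=0x78 cont=0 payload=0x78=120: acc |= 120<<0 -> acc=120 shift=7 [end]
Varint 2: bytes[3:4] = 78 -> value 120 (1 byte(s))
  byte[4]=0xB1 cont=1 payload=0x31=49: acc |= 49<<0 -> acc=49 shift=7
  byte[5]=0x06 cont=0 payload=0x06=6: acc |= 6<<7 -> acc=817 shift=14 [end]
Varint 3: bytes[4:6] = B1 06 -> value 817 (2 byte(s))
  byte[6]=0xFB cont=1 payload=0x7B=123: acc |= 123<<0 -> acc=123 shift=7
  byte[7]=0x5C cont=0 payload=0x5C=92: acc |= 92<<7 -> acc=11899 shift=14 [end]
Varint 4: bytes[6:8] = FB 5C -> value 11899 (2 byte(s))
  byte[8]=0x91 cont=1 payload=0x11=17: acc |= 17<<0 -> acc=17 shift=7
  byte[9]=0xE5 cont=1 payload=0x65=101: acc |= 101<<7 -> acc=12945 shift=14
  byte[10]=0x65 cont=0 payload=0x65=101: acc |= 101<<14 -> acc=1667729 shift=21 [end]
Varint 5: bytes[8:11] = 91 E5 65 -> value 1667729 (3 byte(s))
  byte[11]=0x0C cont=0 payload=0x0C=12: acc |= 12<<0 -> acc=12 shift=7 [end]
Varint 6: bytes[11:12] = 0C -> value 12 (1 byte(s))
  byte[12]=0xE2 cont=1 payload=0x62=98: acc |= 98<<0 -> acc=98 shift=7
  byte[13]=0xB1 cont=1 payload=0x31=49: acc |= 49<<7 -> acc=6370 shift=14
  byte[14]=0x23 cont=0 payload=0x23=35: acc |= 35<<14 -> acc=579810 shift=21 [end]
Varint 7: bytes[12:15] = E2 B1 23 -> value 579810 (3 byte(s))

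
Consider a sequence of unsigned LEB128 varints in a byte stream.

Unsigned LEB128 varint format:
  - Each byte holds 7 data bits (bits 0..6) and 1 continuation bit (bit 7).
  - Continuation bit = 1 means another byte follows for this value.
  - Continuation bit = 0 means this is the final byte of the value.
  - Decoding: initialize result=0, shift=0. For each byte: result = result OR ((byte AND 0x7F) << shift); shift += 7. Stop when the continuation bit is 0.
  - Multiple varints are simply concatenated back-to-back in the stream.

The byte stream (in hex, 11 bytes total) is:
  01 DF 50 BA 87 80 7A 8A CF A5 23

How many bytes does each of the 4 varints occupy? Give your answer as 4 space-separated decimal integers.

Answer: 1 2 4 4

Derivation:
  byte[0]=0x01 cont=0 payload=0x01=1: acc |= 1<<0 -> acc=1 shift=7 [end]
Varint 1: bytes[0:1] = 01 -> value 1 (1 byte(s))
  byte[1]=0xDF cont=1 payload=0x5F=95: acc |= 95<<0 -> acc=95 shift=7
  byte[2]=0x50 cont=0 payload=0x50=80: acc |= 80<<7 -> acc=10335 shift=14 [end]
Varint 2: bytes[1:3] = DF 50 -> value 10335 (2 byte(s))
  byte[3]=0xBA cont=1 payload=0x3A=58: acc |= 58<<0 -> acc=58 shift=7
  byte[4]=0x87 cont=1 payload=0x07=7: acc |= 7<<7 -> acc=954 shift=14
  byte[5]=0x80 cont=1 payload=0x00=0: acc |= 0<<14 -> acc=954 shift=21
  byte[6]=0x7A cont=0 payload=0x7A=122: acc |= 122<<21 -> acc=255853498 shift=28 [end]
Varint 3: bytes[3:7] = BA 87 80 7A -> value 255853498 (4 byte(s))
  byte[7]=0x8A cont=1 payload=0x0A=10: acc |= 10<<0 -> acc=10 shift=7
  byte[8]=0xCF cont=1 payload=0x4F=79: acc |= 79<<7 -> acc=10122 shift=14
  byte[9]=0xA5 cont=1 payload=0x25=37: acc |= 37<<14 -> acc=616330 shift=21
  byte[10]=0x23 cont=0 payload=0x23=35: acc |= 35<<21 -> acc=74016650 shift=28 [end]
Varint 4: bytes[7:11] = 8A CF A5 23 -> value 74016650 (4 byte(s))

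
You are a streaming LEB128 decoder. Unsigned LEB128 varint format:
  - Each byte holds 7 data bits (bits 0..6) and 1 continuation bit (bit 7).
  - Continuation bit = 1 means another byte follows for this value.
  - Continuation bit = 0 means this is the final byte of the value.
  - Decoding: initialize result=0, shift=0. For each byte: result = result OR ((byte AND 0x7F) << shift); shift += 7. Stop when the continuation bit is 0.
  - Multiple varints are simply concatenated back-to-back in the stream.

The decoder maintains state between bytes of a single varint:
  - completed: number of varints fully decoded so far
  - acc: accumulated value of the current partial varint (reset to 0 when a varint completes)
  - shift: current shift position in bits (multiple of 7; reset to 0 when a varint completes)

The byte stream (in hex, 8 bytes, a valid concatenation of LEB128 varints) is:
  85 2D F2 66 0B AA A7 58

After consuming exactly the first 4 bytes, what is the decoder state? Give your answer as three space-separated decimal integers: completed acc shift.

byte[0]=0x85 cont=1 payload=0x05: acc |= 5<<0 -> completed=0 acc=5 shift=7
byte[1]=0x2D cont=0 payload=0x2D: varint #1 complete (value=5765); reset -> completed=1 acc=0 shift=0
byte[2]=0xF2 cont=1 payload=0x72: acc |= 114<<0 -> completed=1 acc=114 shift=7
byte[3]=0x66 cont=0 payload=0x66: varint #2 complete (value=13170); reset -> completed=2 acc=0 shift=0

Answer: 2 0 0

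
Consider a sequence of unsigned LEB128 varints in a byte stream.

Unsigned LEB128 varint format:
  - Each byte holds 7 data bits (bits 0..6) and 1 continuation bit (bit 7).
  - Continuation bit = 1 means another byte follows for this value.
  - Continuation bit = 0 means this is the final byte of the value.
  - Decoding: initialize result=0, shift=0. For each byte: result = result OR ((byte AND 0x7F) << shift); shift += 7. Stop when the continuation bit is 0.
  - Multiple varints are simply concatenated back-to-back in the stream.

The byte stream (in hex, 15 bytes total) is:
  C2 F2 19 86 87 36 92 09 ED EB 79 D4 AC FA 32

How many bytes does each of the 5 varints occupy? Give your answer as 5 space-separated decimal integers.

Answer: 3 3 2 3 4

Derivation:
  byte[0]=0xC2 cont=1 payload=0x42=66: acc |= 66<<0 -> acc=66 shift=7
  byte[1]=0xF2 cont=1 payload=0x72=114: acc |= 114<<7 -> acc=14658 shift=14
  byte[2]=0x19 cont=0 payload=0x19=25: acc |= 25<<14 -> acc=424258 shift=21 [end]
Varint 1: bytes[0:3] = C2 F2 19 -> value 424258 (3 byte(s))
  byte[3]=0x86 cont=1 payload=0x06=6: acc |= 6<<0 -> acc=6 shift=7
  byte[4]=0x87 cont=1 payload=0x07=7: acc |= 7<<7 -> acc=902 shift=14
  byte[5]=0x36 cont=0 payload=0x36=54: acc |= 54<<14 -> acc=885638 shift=21 [end]
Varint 2: bytes[3:6] = 86 87 36 -> value 885638 (3 byte(s))
  byte[6]=0x92 cont=1 payload=0x12=18: acc |= 18<<0 -> acc=18 shift=7
  byte[7]=0x09 cont=0 payload=0x09=9: acc |= 9<<7 -> acc=1170 shift=14 [end]
Varint 3: bytes[6:8] = 92 09 -> value 1170 (2 byte(s))
  byte[8]=0xED cont=1 payload=0x6D=109: acc |= 109<<0 -> acc=109 shift=7
  byte[9]=0xEB cont=1 payload=0x6B=107: acc |= 107<<7 -> acc=13805 shift=14
  byte[10]=0x79 cont=0 payload=0x79=121: acc |= 121<<14 -> acc=1996269 shift=21 [end]
Varint 4: bytes[8:11] = ED EB 79 -> value 1996269 (3 byte(s))
  byte[11]=0xD4 cont=1 payload=0x54=84: acc |= 84<<0 -> acc=84 shift=7
  byte[12]=0xAC cont=1 payload=0x2C=44: acc |= 44<<7 -> acc=5716 shift=14
  byte[13]=0xFA cont=1 payload=0x7A=122: acc |= 122<<14 -> acc=2004564 shift=21
  byte[14]=0x32 cont=0 payload=0x32=50: acc |= 50<<21 -> acc=106862164 shift=28 [end]
Varint 5: bytes[11:15] = D4 AC FA 32 -> value 106862164 (4 byte(s))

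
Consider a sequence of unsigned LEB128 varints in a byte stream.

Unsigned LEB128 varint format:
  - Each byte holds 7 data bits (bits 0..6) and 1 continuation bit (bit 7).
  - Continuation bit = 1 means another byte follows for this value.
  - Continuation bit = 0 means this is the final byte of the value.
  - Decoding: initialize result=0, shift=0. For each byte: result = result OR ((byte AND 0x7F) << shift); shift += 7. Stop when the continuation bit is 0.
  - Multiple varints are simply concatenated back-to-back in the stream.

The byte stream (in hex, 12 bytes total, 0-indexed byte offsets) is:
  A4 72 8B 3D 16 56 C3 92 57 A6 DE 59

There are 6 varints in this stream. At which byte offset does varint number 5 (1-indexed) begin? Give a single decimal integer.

  byte[0]=0xA4 cont=1 payload=0x24=36: acc |= 36<<0 -> acc=36 shift=7
  byte[1]=0x72 cont=0 payload=0x72=114: acc |= 114<<7 -> acc=14628 shift=14 [end]
Varint 1: bytes[0:2] = A4 72 -> value 14628 (2 byte(s))
  byte[2]=0x8B cont=1 payload=0x0B=11: acc |= 11<<0 -> acc=11 shift=7
  byte[3]=0x3D cont=0 payload=0x3D=61: acc |= 61<<7 -> acc=7819 shift=14 [end]
Varint 2: bytes[2:4] = 8B 3D -> value 7819 (2 byte(s))
  byte[4]=0x16 cont=0 payload=0x16=22: acc |= 22<<0 -> acc=22 shift=7 [end]
Varint 3: bytes[4:5] = 16 -> value 22 (1 byte(s))
  byte[5]=0x56 cont=0 payload=0x56=86: acc |= 86<<0 -> acc=86 shift=7 [end]
Varint 4: bytes[5:6] = 56 -> value 86 (1 byte(s))
  byte[6]=0xC3 cont=1 payload=0x43=67: acc |= 67<<0 -> acc=67 shift=7
  byte[7]=0x92 cont=1 payload=0x12=18: acc |= 18<<7 -> acc=2371 shift=14
  byte[8]=0x57 cont=0 payload=0x57=87: acc |= 87<<14 -> acc=1427779 shift=21 [end]
Varint 5: bytes[6:9] = C3 92 57 -> value 1427779 (3 byte(s))
  byte[9]=0xA6 cont=1 payload=0x26=38: acc |= 38<<0 -> acc=38 shift=7
  byte[10]=0xDE cont=1 payload=0x5E=94: acc |= 94<<7 -> acc=12070 shift=14
  byte[11]=0x59 cont=0 payload=0x59=89: acc |= 89<<14 -> acc=1470246 shift=21 [end]
Varint 6: bytes[9:12] = A6 DE 59 -> value 1470246 (3 byte(s))

Answer: 6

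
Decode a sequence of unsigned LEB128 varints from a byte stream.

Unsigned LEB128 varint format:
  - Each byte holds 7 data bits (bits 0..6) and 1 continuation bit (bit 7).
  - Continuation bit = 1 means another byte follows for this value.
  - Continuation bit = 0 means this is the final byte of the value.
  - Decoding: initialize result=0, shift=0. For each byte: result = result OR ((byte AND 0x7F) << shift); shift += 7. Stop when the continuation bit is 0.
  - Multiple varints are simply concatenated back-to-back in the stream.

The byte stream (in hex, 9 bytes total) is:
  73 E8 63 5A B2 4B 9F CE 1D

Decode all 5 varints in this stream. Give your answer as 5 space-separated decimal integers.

  byte[0]=0x73 cont=0 payload=0x73=115: acc |= 115<<0 -> acc=115 shift=7 [end]
Varint 1: bytes[0:1] = 73 -> value 115 (1 byte(s))
  byte[1]=0xE8 cont=1 payload=0x68=104: acc |= 104<<0 -> acc=104 shift=7
  byte[2]=0x63 cont=0 payload=0x63=99: acc |= 99<<7 -> acc=12776 shift=14 [end]
Varint 2: bytes[1:3] = E8 63 -> value 12776 (2 byte(s))
  byte[3]=0x5A cont=0 payload=0x5A=90: acc |= 90<<0 -> acc=90 shift=7 [end]
Varint 3: bytes[3:4] = 5A -> value 90 (1 byte(s))
  byte[4]=0xB2 cont=1 payload=0x32=50: acc |= 50<<0 -> acc=50 shift=7
  byte[5]=0x4B cont=0 payload=0x4B=75: acc |= 75<<7 -> acc=9650 shift=14 [end]
Varint 4: bytes[4:6] = B2 4B -> value 9650 (2 byte(s))
  byte[6]=0x9F cont=1 payload=0x1F=31: acc |= 31<<0 -> acc=31 shift=7
  byte[7]=0xCE cont=1 payload=0x4E=78: acc |= 78<<7 -> acc=10015 shift=14
  byte[8]=0x1D cont=0 payload=0x1D=29: acc |= 29<<14 -> acc=485151 shift=21 [end]
Varint 5: bytes[6:9] = 9F CE 1D -> value 485151 (3 byte(s))

Answer: 115 12776 90 9650 485151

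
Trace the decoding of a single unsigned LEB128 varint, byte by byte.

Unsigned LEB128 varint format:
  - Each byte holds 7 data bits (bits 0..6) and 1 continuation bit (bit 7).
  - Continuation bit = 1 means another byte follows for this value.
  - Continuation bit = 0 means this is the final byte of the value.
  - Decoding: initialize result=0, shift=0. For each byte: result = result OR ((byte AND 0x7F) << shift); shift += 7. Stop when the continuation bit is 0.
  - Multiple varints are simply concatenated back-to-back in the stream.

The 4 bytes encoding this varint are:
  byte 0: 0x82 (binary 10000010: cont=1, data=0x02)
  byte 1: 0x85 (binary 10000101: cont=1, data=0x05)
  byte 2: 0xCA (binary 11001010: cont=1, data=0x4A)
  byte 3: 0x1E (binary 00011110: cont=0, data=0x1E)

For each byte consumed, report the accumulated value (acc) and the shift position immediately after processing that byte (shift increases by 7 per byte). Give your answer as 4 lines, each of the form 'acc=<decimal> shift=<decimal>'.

Answer: acc=2 shift=7
acc=642 shift=14
acc=1213058 shift=21
acc=64127618 shift=28

Derivation:
byte 0=0x82: payload=0x02=2, contrib = 2<<0 = 2; acc -> 2, shift -> 7
byte 1=0x85: payload=0x05=5, contrib = 5<<7 = 640; acc -> 642, shift -> 14
byte 2=0xCA: payload=0x4A=74, contrib = 74<<14 = 1212416; acc -> 1213058, shift -> 21
byte 3=0x1E: payload=0x1E=30, contrib = 30<<21 = 62914560; acc -> 64127618, shift -> 28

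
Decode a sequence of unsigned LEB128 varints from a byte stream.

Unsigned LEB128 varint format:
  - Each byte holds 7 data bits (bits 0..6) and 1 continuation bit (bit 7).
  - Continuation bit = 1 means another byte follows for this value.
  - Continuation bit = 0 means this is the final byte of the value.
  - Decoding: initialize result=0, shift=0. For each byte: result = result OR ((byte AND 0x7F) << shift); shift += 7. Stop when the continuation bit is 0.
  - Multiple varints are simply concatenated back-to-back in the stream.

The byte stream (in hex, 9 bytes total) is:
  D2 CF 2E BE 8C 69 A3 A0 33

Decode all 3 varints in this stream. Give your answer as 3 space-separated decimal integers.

Answer: 763858 1721918 839715

Derivation:
  byte[0]=0xD2 cont=1 payload=0x52=82: acc |= 82<<0 -> acc=82 shift=7
  byte[1]=0xCF cont=1 payload=0x4F=79: acc |= 79<<7 -> acc=10194 shift=14
  byte[2]=0x2E cont=0 payload=0x2E=46: acc |= 46<<14 -> acc=763858 shift=21 [end]
Varint 1: bytes[0:3] = D2 CF 2E -> value 763858 (3 byte(s))
  byte[3]=0xBE cont=1 payload=0x3E=62: acc |= 62<<0 -> acc=62 shift=7
  byte[4]=0x8C cont=1 payload=0x0C=12: acc |= 12<<7 -> acc=1598 shift=14
  byte[5]=0x69 cont=0 payload=0x69=105: acc |= 105<<14 -> acc=1721918 shift=21 [end]
Varint 2: bytes[3:6] = BE 8C 69 -> value 1721918 (3 byte(s))
  byte[6]=0xA3 cont=1 payload=0x23=35: acc |= 35<<0 -> acc=35 shift=7
  byte[7]=0xA0 cont=1 payload=0x20=32: acc |= 32<<7 -> acc=4131 shift=14
  byte[8]=0x33 cont=0 payload=0x33=51: acc |= 51<<14 -> acc=839715 shift=21 [end]
Varint 3: bytes[6:9] = A3 A0 33 -> value 839715 (3 byte(s))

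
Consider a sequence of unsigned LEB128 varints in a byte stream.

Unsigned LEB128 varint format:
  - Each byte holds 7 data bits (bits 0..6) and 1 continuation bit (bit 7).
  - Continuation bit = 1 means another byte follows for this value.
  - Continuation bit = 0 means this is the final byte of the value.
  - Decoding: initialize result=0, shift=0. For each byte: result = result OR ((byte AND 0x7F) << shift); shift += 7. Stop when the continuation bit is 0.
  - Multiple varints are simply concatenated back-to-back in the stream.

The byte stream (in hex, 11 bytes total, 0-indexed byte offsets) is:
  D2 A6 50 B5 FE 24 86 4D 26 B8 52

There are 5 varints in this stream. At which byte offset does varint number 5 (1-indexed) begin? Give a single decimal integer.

  byte[0]=0xD2 cont=1 payload=0x52=82: acc |= 82<<0 -> acc=82 shift=7
  byte[1]=0xA6 cont=1 payload=0x26=38: acc |= 38<<7 -> acc=4946 shift=14
  byte[2]=0x50 cont=0 payload=0x50=80: acc |= 80<<14 -> acc=1315666 shift=21 [end]
Varint 1: bytes[0:3] = D2 A6 50 -> value 1315666 (3 byte(s))
  byte[3]=0xB5 cont=1 payload=0x35=53: acc |= 53<<0 -> acc=53 shift=7
  byte[4]=0xFE cont=1 payload=0x7E=126: acc |= 126<<7 -> acc=16181 shift=14
  byte[5]=0x24 cont=0 payload=0x24=36: acc |= 36<<14 -> acc=606005 shift=21 [end]
Varint 2: bytes[3:6] = B5 FE 24 -> value 606005 (3 byte(s))
  byte[6]=0x86 cont=1 payload=0x06=6: acc |= 6<<0 -> acc=6 shift=7
  byte[7]=0x4D cont=0 payload=0x4D=77: acc |= 77<<7 -> acc=9862 shift=14 [end]
Varint 3: bytes[6:8] = 86 4D -> value 9862 (2 byte(s))
  byte[8]=0x26 cont=0 payload=0x26=38: acc |= 38<<0 -> acc=38 shift=7 [end]
Varint 4: bytes[8:9] = 26 -> value 38 (1 byte(s))
  byte[9]=0xB8 cont=1 payload=0x38=56: acc |= 56<<0 -> acc=56 shift=7
  byte[10]=0x52 cont=0 payload=0x52=82: acc |= 82<<7 -> acc=10552 shift=14 [end]
Varint 5: bytes[9:11] = B8 52 -> value 10552 (2 byte(s))

Answer: 9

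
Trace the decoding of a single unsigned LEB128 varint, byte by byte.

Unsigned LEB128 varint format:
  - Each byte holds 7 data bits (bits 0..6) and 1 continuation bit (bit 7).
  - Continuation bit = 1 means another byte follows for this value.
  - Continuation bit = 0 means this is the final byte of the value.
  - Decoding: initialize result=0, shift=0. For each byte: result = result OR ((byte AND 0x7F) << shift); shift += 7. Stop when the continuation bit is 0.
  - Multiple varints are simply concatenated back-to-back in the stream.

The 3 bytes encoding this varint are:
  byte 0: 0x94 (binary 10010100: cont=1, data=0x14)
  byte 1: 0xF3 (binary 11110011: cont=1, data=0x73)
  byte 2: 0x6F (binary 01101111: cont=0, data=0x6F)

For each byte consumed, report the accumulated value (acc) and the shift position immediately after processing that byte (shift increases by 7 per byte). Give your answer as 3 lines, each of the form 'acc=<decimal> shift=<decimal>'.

byte 0=0x94: payload=0x14=20, contrib = 20<<0 = 20; acc -> 20, shift -> 7
byte 1=0xF3: payload=0x73=115, contrib = 115<<7 = 14720; acc -> 14740, shift -> 14
byte 2=0x6F: payload=0x6F=111, contrib = 111<<14 = 1818624; acc -> 1833364, shift -> 21

Answer: acc=20 shift=7
acc=14740 shift=14
acc=1833364 shift=21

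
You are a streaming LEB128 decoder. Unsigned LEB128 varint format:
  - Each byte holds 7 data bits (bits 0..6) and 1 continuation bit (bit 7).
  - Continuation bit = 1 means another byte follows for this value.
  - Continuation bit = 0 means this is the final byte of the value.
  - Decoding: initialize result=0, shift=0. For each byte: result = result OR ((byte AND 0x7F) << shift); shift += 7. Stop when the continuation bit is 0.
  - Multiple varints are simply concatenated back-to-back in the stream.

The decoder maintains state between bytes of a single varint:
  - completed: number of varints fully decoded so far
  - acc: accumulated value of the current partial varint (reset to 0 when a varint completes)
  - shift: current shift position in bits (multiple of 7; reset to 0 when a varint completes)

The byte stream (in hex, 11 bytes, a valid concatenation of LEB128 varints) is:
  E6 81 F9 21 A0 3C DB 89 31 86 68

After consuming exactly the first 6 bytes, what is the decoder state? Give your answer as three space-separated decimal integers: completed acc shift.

Answer: 2 0 0

Derivation:
byte[0]=0xE6 cont=1 payload=0x66: acc |= 102<<0 -> completed=0 acc=102 shift=7
byte[1]=0x81 cont=1 payload=0x01: acc |= 1<<7 -> completed=0 acc=230 shift=14
byte[2]=0xF9 cont=1 payload=0x79: acc |= 121<<14 -> completed=0 acc=1982694 shift=21
byte[3]=0x21 cont=0 payload=0x21: varint #1 complete (value=71188710); reset -> completed=1 acc=0 shift=0
byte[4]=0xA0 cont=1 payload=0x20: acc |= 32<<0 -> completed=1 acc=32 shift=7
byte[5]=0x3C cont=0 payload=0x3C: varint #2 complete (value=7712); reset -> completed=2 acc=0 shift=0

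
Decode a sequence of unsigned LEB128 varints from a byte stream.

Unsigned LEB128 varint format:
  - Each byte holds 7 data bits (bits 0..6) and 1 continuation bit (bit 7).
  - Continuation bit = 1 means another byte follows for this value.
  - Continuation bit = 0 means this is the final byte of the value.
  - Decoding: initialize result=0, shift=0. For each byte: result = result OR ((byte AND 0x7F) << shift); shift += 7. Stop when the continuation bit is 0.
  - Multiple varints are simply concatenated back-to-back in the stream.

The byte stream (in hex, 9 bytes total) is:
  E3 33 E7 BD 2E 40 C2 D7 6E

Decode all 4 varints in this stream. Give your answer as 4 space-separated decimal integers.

  byte[0]=0xE3 cont=1 payload=0x63=99: acc |= 99<<0 -> acc=99 shift=7
  byte[1]=0x33 cont=0 payload=0x33=51: acc |= 51<<7 -> acc=6627 shift=14 [end]
Varint 1: bytes[0:2] = E3 33 -> value 6627 (2 byte(s))
  byte[2]=0xE7 cont=1 payload=0x67=103: acc |= 103<<0 -> acc=103 shift=7
  byte[3]=0xBD cont=1 payload=0x3D=61: acc |= 61<<7 -> acc=7911 shift=14
  byte[4]=0x2E cont=0 payload=0x2E=46: acc |= 46<<14 -> acc=761575 shift=21 [end]
Varint 2: bytes[2:5] = E7 BD 2E -> value 761575 (3 byte(s))
  byte[5]=0x40 cont=0 payload=0x40=64: acc |= 64<<0 -> acc=64 shift=7 [end]
Varint 3: bytes[5:6] = 40 -> value 64 (1 byte(s))
  byte[6]=0xC2 cont=1 payload=0x42=66: acc |= 66<<0 -> acc=66 shift=7
  byte[7]=0xD7 cont=1 payload=0x57=87: acc |= 87<<7 -> acc=11202 shift=14
  byte[8]=0x6E cont=0 payload=0x6E=110: acc |= 110<<14 -> acc=1813442 shift=21 [end]
Varint 4: bytes[6:9] = C2 D7 6E -> value 1813442 (3 byte(s))

Answer: 6627 761575 64 1813442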